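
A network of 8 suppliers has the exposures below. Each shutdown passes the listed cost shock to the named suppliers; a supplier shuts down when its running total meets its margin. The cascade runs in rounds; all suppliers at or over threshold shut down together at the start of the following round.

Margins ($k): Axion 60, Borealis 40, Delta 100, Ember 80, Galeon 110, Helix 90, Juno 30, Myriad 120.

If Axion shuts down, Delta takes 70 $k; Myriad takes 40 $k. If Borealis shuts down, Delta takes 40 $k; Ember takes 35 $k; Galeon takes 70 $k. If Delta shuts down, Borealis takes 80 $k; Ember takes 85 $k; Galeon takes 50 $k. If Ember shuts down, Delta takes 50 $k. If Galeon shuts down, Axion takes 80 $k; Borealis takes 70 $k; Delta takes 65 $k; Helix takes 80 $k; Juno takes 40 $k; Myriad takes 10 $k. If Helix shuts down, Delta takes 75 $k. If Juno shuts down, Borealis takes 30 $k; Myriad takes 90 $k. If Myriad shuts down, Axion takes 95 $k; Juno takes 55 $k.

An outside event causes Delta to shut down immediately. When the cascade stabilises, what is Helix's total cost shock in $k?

Round 1 — Delta shuts down (initial).
  Borealis: +80 → 80 ≥ 40
  Ember: +85 → 85 ≥ 80
  Galeon: +50 → 50 < 110
Round 2 — Borealis, Ember shut down.
  Galeon: +70 → 120 ≥ 110
Round 3 — Galeon shuts down.
  Axion: +80 → 80 ≥ 60
  Helix: +80 → 80 < 90
  Juno: +40 → 40 ≥ 30
  Myriad: +10 → 10 < 120
Round 4 — Axion, Juno shut down.
  Myriad: +40+90 → 140 ≥ 120
Round 5 — Myriad shuts down.
No further shutdowns.

80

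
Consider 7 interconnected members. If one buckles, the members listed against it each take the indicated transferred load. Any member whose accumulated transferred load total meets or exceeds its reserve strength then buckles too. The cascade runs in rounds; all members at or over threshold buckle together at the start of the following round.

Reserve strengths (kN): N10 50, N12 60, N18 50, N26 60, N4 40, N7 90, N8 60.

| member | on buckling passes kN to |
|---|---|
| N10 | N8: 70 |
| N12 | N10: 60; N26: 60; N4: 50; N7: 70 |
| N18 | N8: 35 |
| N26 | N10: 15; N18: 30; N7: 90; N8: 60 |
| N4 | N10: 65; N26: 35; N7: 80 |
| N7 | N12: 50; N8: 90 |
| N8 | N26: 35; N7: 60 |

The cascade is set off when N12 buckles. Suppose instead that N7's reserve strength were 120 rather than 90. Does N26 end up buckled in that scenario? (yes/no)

yes

With N7's reserve strength at 120:
Round 1 — N12 buckles (initial).
  N10: +60 → 60 ≥ 50
  N26: +60 → 60 ≥ 60
  N4: +50 → 50 ≥ 40
  N7: +70 → 70 < 120
Round 2 — N10, N26, N4 buckle.
  N18: +30 → 30 < 50
  N7: +90+80 → 240 ≥ 120
  N8: +70+60 → 130 ≥ 60
Round 3 — N7, N8 buckle.
No further bucklings.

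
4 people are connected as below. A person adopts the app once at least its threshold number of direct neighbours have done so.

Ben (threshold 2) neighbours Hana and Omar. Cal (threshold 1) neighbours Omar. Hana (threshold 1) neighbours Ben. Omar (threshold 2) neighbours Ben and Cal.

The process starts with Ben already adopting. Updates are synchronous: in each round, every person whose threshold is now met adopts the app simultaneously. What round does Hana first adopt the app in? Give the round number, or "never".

Round 1 — Ben adopts the app (initial).
Round 2 — checking thresholds:
  Hana: 1 of 1 neighbours ≥ 1, adopts the app.
  Omar: 1 of 2 neighbours < 2, not yet.
Round 3 — no new adoptions; cascade stops.

2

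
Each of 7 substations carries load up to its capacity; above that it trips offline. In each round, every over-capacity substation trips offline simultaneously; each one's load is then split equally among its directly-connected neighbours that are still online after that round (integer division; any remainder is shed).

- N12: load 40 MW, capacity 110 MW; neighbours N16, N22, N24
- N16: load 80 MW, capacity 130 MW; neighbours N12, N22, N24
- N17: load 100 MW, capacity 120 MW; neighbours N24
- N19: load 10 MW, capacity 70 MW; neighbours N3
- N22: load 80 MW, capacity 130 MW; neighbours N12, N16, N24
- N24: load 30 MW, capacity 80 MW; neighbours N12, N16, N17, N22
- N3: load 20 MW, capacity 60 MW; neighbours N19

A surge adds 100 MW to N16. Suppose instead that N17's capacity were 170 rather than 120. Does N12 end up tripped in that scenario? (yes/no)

With N17's capacity at 170:
Round 1 — N16 at 180 > 130. N16 trips offline.
  N16 sheds 180 MW to N12, N22, N24: 60 each.
    N12: 40+60 = 100 ≤ 110
    N22: 80+60 = 140 > 130
    N24: 30+60 = 90 > 80
Round 2 — N22, N24 trip offline.
  N22 sheds 140 MW to N12: 140 each.
    N12: 100+140 = 240 > 110
  N24 sheds 90 MW to N12, N17: 45 each.
    N12: 240+45 = 285 > 110
    N17: 100+45 = 145 ≤ 170
Round 3 — N12 trips offline.
  N12 sheds 285 MW: no online neighbours, lost.
No further trips.

yes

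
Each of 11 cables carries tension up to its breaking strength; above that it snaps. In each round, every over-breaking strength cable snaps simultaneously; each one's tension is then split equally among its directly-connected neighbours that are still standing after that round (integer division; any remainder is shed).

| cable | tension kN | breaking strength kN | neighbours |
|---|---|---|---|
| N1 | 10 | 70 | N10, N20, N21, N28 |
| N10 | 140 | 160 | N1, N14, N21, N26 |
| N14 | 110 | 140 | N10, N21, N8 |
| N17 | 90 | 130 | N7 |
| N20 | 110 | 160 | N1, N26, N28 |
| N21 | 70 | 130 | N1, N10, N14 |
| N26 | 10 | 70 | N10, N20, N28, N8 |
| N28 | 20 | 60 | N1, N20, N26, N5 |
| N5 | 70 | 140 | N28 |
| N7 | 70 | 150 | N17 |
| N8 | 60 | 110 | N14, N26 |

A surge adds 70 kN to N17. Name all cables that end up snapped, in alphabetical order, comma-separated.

Round 1 — N17 at 160 > 130. N17 snaps.
  N17 sheds 160 kN to N7: 160 each.
    N7: 70+160 = 230 > 150
Round 2 — N7 snaps.
  N7 sheds 230 kN: no online neighbours, lost.
No further breaks.

N17, N7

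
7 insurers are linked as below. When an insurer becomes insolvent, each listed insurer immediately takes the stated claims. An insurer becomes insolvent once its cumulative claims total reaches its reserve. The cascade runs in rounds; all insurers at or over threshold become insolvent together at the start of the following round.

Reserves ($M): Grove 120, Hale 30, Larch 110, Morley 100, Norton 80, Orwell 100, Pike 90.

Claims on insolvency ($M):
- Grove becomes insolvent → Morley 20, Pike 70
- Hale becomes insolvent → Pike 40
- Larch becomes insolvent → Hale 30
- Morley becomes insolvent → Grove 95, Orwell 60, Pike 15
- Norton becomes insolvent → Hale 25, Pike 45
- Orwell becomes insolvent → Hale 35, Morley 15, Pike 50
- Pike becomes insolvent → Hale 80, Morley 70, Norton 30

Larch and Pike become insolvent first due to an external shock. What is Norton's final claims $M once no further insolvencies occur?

30

Round 1 — Larch, Pike become insolvent (initial).
  Hale: +30+80 → 110 ≥ 30
  Morley: +70 → 70 < 100
  Norton: +30 → 30 < 80
Round 2 — Hale becomes insolvent.
No further insolvencies.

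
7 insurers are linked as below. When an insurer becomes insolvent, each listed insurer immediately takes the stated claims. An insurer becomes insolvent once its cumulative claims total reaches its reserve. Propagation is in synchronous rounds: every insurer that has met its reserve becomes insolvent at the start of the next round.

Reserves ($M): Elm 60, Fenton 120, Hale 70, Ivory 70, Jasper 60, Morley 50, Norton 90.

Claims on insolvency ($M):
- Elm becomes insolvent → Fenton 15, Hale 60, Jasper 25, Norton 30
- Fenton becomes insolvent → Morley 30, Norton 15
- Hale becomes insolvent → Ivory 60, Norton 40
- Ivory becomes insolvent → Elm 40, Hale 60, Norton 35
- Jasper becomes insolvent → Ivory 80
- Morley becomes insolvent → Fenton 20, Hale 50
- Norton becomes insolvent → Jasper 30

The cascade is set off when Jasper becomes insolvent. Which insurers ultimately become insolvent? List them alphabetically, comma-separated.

Ivory, Jasper

Round 1 — Jasper becomes insolvent (initial).
  Ivory: +80 → 80 ≥ 70
Round 2 — Ivory becomes insolvent.
  Elm: +40 → 40 < 60
  Hale: +60 → 60 < 70
  Norton: +35 → 35 < 90
No further insolvencies.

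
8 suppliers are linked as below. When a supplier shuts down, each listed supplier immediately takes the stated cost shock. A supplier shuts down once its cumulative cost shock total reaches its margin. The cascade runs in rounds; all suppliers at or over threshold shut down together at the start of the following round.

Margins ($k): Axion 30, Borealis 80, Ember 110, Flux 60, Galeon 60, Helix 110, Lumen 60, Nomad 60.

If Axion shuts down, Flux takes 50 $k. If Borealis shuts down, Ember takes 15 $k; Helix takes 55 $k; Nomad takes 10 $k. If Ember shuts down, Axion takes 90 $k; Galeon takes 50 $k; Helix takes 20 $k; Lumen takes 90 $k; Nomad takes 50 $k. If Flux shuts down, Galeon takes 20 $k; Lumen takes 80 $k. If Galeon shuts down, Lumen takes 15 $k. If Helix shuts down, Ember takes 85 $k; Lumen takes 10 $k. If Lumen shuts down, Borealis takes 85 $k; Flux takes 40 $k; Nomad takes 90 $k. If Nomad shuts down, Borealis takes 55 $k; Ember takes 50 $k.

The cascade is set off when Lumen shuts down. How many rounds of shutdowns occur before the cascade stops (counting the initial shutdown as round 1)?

2

Round 1 — Lumen shuts down (initial).
  Borealis: +85 → 85 ≥ 80
  Flux: +40 → 40 < 60
  Nomad: +90 → 90 ≥ 60
Round 2 — Borealis, Nomad shut down.
  Ember: +15+50 → 65 < 110
  Helix: +55 → 55 < 110
No further shutdowns.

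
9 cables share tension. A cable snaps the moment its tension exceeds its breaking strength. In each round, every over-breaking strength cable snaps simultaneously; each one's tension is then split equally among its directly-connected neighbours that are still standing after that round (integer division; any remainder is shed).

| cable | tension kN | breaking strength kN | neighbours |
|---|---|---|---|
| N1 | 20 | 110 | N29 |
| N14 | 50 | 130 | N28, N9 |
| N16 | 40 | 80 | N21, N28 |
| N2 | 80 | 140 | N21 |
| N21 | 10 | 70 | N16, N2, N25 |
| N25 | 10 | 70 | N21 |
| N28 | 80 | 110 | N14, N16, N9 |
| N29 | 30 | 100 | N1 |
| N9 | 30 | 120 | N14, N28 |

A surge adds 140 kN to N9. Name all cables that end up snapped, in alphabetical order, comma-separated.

Round 1 — N9 at 170 > 120. N9 snaps.
  N9 sheds 170 kN to N14, N28: 85 each.
    N14: 50+85 = 135 > 130
    N28: 80+85 = 165 > 110
Round 2 — N14, N28 snap.
  N14 sheds 135 kN: no online neighbours, lost.
  N28 sheds 165 kN to N16: 165 each.
    N16: 40+165 = 205 > 80
Round 3 — N16 snaps.
  N16 sheds 205 kN to N21: 205 each.
    N21: 10+205 = 215 > 70
Round 4 — N21 snaps.
  N21 sheds 215 kN to N2, N25: 107 each (1 lost).
    N2: 80+107 = 187 > 140
    N25: 10+107 = 117 > 70
Round 5 — N2, N25 snap.
  N2 sheds 187 kN: no online neighbours, lost.
  N25 sheds 117 kN: no online neighbours, lost.
No further breaks.

N14, N16, N2, N21, N25, N28, N9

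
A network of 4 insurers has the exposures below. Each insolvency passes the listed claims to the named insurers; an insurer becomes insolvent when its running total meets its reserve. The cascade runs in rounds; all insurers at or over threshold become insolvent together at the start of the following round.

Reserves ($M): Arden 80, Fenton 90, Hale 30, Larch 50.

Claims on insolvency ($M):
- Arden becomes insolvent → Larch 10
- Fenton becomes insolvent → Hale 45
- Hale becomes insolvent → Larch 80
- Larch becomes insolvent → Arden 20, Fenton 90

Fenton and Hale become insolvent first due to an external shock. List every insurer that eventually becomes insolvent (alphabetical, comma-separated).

Fenton, Hale, Larch

Round 1 — Fenton, Hale become insolvent (initial).
  Larch: +80 → 80 ≥ 50
Round 2 — Larch becomes insolvent.
  Arden: +20 → 20 < 80
No further insolvencies.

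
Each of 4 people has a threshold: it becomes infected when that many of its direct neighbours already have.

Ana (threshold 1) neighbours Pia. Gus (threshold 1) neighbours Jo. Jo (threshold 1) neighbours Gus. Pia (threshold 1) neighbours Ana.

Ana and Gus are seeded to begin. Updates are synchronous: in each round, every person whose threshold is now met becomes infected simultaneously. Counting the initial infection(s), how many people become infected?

4

Round 1 — Ana, Gus become infected (initial).
Round 2 — checking thresholds:
  Jo: 1 of 1 neighbours ≥ 1, becomes infected.
  Pia: 1 of 1 neighbours ≥ 1, becomes infected.
Round 3 — no new infections; cascade stops.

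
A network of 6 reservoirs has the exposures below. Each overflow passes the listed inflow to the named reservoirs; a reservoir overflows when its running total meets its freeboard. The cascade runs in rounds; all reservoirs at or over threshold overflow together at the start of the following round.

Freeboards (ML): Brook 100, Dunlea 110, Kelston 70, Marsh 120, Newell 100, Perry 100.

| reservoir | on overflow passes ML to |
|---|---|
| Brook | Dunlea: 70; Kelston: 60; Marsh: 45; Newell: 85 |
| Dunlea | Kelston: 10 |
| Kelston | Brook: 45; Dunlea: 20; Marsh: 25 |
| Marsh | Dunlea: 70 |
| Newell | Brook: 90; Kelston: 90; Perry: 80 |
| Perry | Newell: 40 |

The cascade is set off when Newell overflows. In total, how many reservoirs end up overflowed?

3

Round 1 — Newell overflows (initial).
  Brook: +90 → 90 < 100
  Kelston: +90 → 90 ≥ 70
  Perry: +80 → 80 < 100
Round 2 — Kelston overflows.
  Brook: +45 → 135 ≥ 100
  Dunlea: +20 → 20 < 110
  Marsh: +25 → 25 < 120
Round 3 — Brook overflows.
  Dunlea: +70 → 90 < 110
  Marsh: +45 → 70 < 120
No further overflows.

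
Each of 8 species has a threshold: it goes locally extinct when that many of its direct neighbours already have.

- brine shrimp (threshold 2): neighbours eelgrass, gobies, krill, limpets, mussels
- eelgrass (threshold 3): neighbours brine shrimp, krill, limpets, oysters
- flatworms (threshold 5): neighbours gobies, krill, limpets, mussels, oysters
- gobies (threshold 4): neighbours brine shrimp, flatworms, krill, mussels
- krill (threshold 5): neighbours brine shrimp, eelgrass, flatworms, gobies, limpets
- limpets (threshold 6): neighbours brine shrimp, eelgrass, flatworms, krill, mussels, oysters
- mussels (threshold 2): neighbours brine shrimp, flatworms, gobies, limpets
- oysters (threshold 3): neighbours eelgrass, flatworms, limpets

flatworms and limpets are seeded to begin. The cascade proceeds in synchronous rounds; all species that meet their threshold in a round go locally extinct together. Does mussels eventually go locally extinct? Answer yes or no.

yes

Round 1 — flatworms, limpets go locally extinct (initial).
Round 2 — checking thresholds:
  brine shrimp: 1 of 5 neighbours < 2, below threshold.
  eelgrass: 1 of 4 neighbours < 3, below threshold.
  gobies: 1 of 4 neighbours < 4, below threshold.
  krill: 2 of 5 neighbours < 5, below threshold.
  mussels: 2 of 4 neighbours ≥ 2, goes locally extinct.
  oysters: 2 of 3 neighbours < 3, below threshold.
Round 3 — checking thresholds:
  brine shrimp: 2 of 5 neighbours ≥ 2, goes locally extinct.
  eelgrass: 1 of 4 neighbours < 3, below threshold.
  gobies: 2 of 4 neighbours < 4, below threshold.
  krill: 2 of 5 neighbours < 5, below threshold.
  oysters: 2 of 3 neighbours < 3, below threshold.
Round 4 — no new extinctions; cascade stops.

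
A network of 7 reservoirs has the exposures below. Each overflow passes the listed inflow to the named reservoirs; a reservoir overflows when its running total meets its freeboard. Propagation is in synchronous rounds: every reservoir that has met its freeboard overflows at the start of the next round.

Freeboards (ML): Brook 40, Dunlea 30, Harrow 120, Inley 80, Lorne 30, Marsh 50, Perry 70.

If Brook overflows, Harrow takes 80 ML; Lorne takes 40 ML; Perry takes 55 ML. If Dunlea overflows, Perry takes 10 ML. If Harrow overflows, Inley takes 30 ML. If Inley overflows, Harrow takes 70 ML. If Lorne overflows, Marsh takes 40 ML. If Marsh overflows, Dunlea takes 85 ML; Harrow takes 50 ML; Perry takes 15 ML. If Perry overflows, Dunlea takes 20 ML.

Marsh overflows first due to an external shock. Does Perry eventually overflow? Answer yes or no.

Round 1 — Marsh overflows (initial).
  Dunlea: +85 → 85 ≥ 30
  Harrow: +50 → 50 < 120
  Perry: +15 → 15 < 70
Round 2 — Dunlea overflows.
  Perry: +10 → 25 < 70
No further overflows.

no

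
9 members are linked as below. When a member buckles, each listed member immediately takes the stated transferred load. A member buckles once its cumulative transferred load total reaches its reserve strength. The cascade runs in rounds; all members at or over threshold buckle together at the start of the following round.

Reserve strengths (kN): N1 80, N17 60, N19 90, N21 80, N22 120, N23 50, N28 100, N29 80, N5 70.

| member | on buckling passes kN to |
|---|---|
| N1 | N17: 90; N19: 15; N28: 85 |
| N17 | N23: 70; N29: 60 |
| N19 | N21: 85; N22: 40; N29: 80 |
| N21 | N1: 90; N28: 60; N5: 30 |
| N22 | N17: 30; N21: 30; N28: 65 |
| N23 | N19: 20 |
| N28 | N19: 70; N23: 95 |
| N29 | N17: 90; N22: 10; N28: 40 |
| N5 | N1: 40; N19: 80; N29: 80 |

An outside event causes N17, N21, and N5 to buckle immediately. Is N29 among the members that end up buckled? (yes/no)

Round 1 — N17, N21, N5 buckle (initial).
  N1: +90+40 → 130 ≥ 80
  N19: +80 → 80 < 90
  N23: +70 → 70 ≥ 50
  N28: +60 → 60 < 100
  N29: +60+80 → 140 ≥ 80
Round 2 — N1, N23, N29 buckle.
  N19: +15+20 → 115 ≥ 90
  N22: +10 → 10 < 120
  N28: +85+40 → 185 ≥ 100
Round 3 — N19, N28 buckle.
  N22: +40 → 50 < 120
No further bucklings.

yes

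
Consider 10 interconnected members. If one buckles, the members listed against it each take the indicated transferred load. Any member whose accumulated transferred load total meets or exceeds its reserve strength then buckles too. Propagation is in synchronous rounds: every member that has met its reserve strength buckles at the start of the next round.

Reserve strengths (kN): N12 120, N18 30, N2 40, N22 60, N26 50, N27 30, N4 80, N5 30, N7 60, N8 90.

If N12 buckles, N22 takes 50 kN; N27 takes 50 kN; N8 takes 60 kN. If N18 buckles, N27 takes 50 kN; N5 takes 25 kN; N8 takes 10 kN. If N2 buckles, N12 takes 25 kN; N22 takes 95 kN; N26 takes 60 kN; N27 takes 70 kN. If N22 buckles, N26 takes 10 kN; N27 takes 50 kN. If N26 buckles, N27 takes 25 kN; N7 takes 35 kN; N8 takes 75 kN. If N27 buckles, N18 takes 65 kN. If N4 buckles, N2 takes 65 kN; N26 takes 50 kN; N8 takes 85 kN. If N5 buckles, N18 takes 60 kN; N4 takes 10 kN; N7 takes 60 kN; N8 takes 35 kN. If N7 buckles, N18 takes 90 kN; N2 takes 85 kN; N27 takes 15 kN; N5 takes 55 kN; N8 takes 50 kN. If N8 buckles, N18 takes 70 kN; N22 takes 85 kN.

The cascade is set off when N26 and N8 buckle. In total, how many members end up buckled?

5

Round 1 — N26, N8 buckle (initial).
  N18: +70 → 70 ≥ 30
  N22: +85 → 85 ≥ 60
  N27: +25 → 25 < 30
  N7: +35 → 35 < 60
Round 2 — N18, N22 buckle.
  N27: +50+50 → 125 ≥ 30
  N5: +25 → 25 < 30
Round 3 — N27 buckles.
No further bucklings.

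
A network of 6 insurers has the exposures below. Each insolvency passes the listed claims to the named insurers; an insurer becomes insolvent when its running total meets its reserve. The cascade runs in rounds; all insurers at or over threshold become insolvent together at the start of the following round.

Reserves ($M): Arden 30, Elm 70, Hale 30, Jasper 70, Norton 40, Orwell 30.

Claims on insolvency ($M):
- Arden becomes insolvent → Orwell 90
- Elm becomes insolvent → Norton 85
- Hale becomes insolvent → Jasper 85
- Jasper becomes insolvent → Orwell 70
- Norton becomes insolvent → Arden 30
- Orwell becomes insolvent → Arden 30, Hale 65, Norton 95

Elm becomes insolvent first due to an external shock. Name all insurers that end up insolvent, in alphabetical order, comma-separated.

Arden, Elm, Hale, Jasper, Norton, Orwell

Round 1 — Elm becomes insolvent (initial).
  Norton: +85 → 85 ≥ 40
Round 2 — Norton becomes insolvent.
  Arden: +30 → 30 ≥ 30
Round 3 — Arden becomes insolvent.
  Orwell: +90 → 90 ≥ 30
Round 4 — Orwell becomes insolvent.
  Hale: +65 → 65 ≥ 30
Round 5 — Hale becomes insolvent.
  Jasper: +85 → 85 ≥ 70
Round 6 — Jasper becomes insolvent.
No further insolvencies.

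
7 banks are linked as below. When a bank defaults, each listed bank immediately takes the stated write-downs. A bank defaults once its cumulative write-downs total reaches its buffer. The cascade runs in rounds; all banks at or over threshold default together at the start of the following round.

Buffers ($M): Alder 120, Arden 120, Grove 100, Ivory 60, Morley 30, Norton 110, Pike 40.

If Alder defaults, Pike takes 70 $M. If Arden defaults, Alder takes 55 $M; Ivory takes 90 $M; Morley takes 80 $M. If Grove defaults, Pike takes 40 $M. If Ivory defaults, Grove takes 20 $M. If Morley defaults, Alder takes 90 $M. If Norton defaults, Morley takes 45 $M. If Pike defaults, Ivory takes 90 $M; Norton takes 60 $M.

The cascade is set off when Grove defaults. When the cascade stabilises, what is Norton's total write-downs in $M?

60

Round 1 — Grove defaults (initial).
  Pike: +40 → 40 ≥ 40
Round 2 — Pike defaults.
  Ivory: +90 → 90 ≥ 60
  Norton: +60 → 60 < 110
Round 3 — Ivory defaults.
No further defaults.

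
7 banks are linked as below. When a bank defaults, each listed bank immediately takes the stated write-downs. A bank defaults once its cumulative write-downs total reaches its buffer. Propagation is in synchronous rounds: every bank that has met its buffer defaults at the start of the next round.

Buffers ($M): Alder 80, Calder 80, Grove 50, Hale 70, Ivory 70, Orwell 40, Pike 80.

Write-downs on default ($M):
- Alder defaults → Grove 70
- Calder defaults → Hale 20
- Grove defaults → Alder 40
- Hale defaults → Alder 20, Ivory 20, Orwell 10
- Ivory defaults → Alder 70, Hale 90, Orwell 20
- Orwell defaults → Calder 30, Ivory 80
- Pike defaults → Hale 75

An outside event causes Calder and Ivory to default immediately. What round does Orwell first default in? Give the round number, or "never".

never

Round 1 — Calder, Ivory default (initial).
  Alder: +70 → 70 < 80
  Hale: +20+90 → 110 ≥ 70
  Orwell: +20 → 20 < 40
Round 2 — Hale defaults.
  Alder: +20 → 90 ≥ 80
  Orwell: +10 → 30 < 40
Round 3 — Alder defaults.
  Grove: +70 → 70 ≥ 50
Round 4 — Grove defaults.
No further defaults.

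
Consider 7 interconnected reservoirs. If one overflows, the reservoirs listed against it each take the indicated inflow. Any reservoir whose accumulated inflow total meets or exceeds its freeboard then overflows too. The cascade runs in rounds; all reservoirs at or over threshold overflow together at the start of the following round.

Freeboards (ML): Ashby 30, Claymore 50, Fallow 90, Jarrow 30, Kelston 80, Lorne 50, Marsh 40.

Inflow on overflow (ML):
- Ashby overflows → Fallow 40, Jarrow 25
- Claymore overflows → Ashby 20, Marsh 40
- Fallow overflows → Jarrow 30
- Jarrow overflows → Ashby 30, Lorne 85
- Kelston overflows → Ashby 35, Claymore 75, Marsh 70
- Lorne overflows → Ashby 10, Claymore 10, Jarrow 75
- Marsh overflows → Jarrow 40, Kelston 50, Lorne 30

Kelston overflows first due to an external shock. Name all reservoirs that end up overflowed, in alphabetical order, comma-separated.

Ashby, Claymore, Jarrow, Kelston, Lorne, Marsh

Round 1 — Kelston overflows (initial).
  Ashby: +35 → 35 ≥ 30
  Claymore: +75 → 75 ≥ 50
  Marsh: +70 → 70 ≥ 40
Round 2 — Ashby, Claymore, Marsh overflow.
  Fallow: +40 → 40 < 90
  Jarrow: +25+40 → 65 ≥ 30
  Lorne: +30 → 30 < 50
Round 3 — Jarrow overflows.
  Lorne: +85 → 115 ≥ 50
Round 4 — Lorne overflows.
No further overflows.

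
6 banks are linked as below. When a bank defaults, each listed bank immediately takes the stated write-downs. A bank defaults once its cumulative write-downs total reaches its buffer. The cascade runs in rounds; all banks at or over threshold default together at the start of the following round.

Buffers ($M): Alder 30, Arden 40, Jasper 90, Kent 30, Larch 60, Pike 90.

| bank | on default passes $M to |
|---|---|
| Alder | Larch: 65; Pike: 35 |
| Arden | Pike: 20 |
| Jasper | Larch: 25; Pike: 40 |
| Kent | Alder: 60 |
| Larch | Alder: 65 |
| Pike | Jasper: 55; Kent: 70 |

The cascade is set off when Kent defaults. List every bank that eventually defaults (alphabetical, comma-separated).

Round 1 — Kent defaults (initial).
  Alder: +60 → 60 ≥ 30
Round 2 — Alder defaults.
  Larch: +65 → 65 ≥ 60
  Pike: +35 → 35 < 90
Round 3 — Larch defaults.
No further defaults.

Alder, Kent, Larch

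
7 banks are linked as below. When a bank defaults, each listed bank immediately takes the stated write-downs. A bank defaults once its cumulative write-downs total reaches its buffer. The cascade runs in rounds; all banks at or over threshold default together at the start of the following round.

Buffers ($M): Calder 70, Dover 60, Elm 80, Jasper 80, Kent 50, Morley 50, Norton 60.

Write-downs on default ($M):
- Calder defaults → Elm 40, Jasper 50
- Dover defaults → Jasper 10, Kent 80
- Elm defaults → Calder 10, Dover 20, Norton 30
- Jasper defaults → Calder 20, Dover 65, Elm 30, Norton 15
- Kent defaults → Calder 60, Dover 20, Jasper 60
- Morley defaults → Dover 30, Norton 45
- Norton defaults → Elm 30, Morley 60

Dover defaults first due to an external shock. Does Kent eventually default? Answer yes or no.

Round 1 — Dover defaults (initial).
  Jasper: +10 → 10 < 80
  Kent: +80 → 80 ≥ 50
Round 2 — Kent defaults.
  Calder: +60 → 60 < 70
  Jasper: +60 → 70 < 80
No further defaults.

yes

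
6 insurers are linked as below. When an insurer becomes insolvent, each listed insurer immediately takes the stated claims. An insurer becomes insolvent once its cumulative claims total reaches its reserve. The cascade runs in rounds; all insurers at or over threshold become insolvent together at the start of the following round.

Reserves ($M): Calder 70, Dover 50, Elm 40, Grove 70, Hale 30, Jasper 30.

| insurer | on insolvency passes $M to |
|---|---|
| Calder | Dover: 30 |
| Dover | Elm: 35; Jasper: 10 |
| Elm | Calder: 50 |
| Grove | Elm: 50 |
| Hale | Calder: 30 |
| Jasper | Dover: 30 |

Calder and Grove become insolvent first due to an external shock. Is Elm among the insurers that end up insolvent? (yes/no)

Round 1 — Calder, Grove become insolvent (initial).
  Dover: +30 → 30 < 50
  Elm: +50 → 50 ≥ 40
Round 2 — Elm becomes insolvent.
No further insolvencies.

yes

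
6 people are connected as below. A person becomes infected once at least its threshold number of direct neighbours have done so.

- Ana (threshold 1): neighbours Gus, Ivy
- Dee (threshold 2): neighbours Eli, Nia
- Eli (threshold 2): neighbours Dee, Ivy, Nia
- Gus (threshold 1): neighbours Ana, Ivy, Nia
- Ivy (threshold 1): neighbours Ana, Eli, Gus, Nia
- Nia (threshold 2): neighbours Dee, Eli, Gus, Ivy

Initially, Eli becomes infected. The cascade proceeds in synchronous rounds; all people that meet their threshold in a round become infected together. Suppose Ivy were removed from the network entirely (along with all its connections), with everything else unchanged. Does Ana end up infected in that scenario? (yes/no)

With Ivy removed:
Round 1 — Eli becomes infected (initial).
Round 2 — no new infections; cascade stops.

no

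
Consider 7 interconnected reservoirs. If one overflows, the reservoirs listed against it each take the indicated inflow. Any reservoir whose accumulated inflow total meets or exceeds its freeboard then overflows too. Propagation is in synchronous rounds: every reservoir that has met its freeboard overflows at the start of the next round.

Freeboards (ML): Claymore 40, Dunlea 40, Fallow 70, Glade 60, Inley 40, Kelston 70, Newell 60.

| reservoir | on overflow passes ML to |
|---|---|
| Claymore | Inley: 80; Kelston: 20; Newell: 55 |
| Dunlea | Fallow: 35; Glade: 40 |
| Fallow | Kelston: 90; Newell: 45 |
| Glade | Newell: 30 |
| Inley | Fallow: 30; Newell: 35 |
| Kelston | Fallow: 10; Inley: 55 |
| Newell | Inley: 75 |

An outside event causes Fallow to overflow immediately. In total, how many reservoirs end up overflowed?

4

Round 1 — Fallow overflows (initial).
  Kelston: +90 → 90 ≥ 70
  Newell: +45 → 45 < 60
Round 2 — Kelston overflows.
  Inley: +55 → 55 ≥ 40
Round 3 — Inley overflows.
  Newell: +35 → 80 ≥ 60
Round 4 — Newell overflows.
No further overflows.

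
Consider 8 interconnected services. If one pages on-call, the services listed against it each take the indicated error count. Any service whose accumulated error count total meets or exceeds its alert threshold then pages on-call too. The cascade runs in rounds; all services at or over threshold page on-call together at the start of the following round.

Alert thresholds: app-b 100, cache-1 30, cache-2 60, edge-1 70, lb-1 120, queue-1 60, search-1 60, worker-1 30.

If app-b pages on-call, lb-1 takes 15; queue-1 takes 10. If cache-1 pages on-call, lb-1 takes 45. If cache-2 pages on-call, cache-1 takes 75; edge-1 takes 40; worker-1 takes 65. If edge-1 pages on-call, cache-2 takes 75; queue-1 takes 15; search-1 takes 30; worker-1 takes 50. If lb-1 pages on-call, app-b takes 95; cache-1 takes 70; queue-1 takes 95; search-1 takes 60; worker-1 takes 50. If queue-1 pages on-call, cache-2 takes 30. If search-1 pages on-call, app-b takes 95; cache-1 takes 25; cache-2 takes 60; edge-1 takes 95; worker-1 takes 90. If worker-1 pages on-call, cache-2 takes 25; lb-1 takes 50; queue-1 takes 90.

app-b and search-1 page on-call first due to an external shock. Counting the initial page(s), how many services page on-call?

7

Round 1 — app-b, search-1 page on-call (initial).
  cache-1: +25 → 25 < 30
  cache-2: +60 → 60 ≥ 60
  edge-1: +95 → 95 ≥ 70
  lb-1: +15 → 15 < 120
  queue-1: +10 → 10 < 60
  worker-1: +90 → 90 ≥ 30
Round 2 — cache-2, edge-1, worker-1 page on-call.
  cache-1: +75 → 100 ≥ 30
  lb-1: +50 → 65 < 120
  queue-1: +15+90 → 115 ≥ 60
Round 3 — cache-1, queue-1 page on-call.
  lb-1: +45 → 110 < 120
No further pages.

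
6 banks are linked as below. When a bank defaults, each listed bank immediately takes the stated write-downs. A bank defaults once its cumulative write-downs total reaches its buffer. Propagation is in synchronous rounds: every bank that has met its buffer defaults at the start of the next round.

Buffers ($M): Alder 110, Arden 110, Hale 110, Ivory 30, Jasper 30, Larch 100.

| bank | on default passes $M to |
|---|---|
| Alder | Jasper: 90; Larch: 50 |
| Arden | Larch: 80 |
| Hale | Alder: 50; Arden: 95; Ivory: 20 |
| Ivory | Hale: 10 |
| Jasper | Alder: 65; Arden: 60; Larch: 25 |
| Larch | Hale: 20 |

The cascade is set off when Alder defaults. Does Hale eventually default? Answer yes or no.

Round 1 — Alder defaults (initial).
  Jasper: +90 → 90 ≥ 30
  Larch: +50 → 50 < 100
Round 2 — Jasper defaults.
  Arden: +60 → 60 < 110
  Larch: +25 → 75 < 100
No further defaults.

no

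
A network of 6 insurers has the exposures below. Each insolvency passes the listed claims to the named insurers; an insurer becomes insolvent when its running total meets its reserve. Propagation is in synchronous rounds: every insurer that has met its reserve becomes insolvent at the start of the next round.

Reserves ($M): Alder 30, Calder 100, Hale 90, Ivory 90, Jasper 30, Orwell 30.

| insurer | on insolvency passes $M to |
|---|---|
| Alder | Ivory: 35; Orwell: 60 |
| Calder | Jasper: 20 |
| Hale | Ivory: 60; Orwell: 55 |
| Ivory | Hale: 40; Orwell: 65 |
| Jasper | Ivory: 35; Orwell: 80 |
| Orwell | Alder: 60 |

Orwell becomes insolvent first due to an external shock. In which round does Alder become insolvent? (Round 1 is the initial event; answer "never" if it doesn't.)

Round 1 — Orwell becomes insolvent (initial).
  Alder: +60 → 60 ≥ 30
Round 2 — Alder becomes insolvent.
  Ivory: +35 → 35 < 90
No further insolvencies.

2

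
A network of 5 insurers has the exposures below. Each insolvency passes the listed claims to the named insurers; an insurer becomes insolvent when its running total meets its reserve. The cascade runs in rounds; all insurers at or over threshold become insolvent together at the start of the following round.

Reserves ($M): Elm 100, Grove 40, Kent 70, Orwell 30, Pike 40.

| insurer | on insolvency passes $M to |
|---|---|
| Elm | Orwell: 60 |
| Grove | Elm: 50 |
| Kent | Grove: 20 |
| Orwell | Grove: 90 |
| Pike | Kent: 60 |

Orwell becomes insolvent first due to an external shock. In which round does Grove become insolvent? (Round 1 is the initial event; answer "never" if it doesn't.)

Round 1 — Orwell becomes insolvent (initial).
  Grove: +90 → 90 ≥ 40
Round 2 — Grove becomes insolvent.
  Elm: +50 → 50 < 100
No further insolvencies.

2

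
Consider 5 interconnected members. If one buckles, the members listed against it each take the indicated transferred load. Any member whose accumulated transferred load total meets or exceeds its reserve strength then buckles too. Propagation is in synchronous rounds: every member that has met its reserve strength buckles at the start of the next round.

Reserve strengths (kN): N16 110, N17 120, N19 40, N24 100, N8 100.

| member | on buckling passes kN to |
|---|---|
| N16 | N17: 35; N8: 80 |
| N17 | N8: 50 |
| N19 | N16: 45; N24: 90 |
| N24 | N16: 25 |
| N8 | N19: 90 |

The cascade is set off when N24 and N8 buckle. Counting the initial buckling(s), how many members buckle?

3

Round 1 — N24, N8 buckle (initial).
  N16: +25 → 25 < 110
  N19: +90 → 90 ≥ 40
Round 2 — N19 buckles.
  N16: +45 → 70 < 110
No further bucklings.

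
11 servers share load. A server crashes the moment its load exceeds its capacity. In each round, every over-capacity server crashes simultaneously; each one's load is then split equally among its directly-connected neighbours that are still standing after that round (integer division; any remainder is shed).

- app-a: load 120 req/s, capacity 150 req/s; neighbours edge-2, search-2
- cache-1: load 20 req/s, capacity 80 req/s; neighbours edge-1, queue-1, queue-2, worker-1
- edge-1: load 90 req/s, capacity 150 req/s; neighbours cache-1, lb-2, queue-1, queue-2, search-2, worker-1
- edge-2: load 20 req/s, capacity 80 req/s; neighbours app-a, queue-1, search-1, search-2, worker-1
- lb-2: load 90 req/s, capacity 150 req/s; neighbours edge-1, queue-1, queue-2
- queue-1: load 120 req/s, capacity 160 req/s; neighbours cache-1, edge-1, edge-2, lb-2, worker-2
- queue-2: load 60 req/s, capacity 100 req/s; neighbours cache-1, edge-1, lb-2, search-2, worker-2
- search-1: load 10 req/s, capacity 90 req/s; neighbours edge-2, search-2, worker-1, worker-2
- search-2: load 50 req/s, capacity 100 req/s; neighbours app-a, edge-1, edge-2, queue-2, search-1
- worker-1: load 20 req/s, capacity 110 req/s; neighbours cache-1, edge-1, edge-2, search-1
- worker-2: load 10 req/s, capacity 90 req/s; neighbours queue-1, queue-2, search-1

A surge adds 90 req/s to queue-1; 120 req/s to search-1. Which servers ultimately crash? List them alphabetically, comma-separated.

app-a, cache-1, edge-1, edge-2, lb-2, queue-1, queue-2, search-1, search-2, worker-1, worker-2

Round 1 — queue-1 at 210 > 160; search-1 at 130 > 90. queue-1, search-1 crash.
  queue-1 sheds 210 req/s to cache-1, edge-1, edge-2, lb-2, worker-2: 42 each.
    cache-1: 20+42 = 62 ≤ 80
    edge-1: 90+42 = 132 ≤ 150
    edge-2: 20+42 = 62 ≤ 80
    lb-2: 90+42 = 132 ≤ 150
    worker-2: 10+42 = 52 ≤ 90
  search-1 sheds 130 req/s to edge-2, search-2, worker-1, worker-2: 32 each (2 lost).
    edge-2: 62+32 = 94 > 80
    search-2: 50+32 = 82 ≤ 100
    worker-1: 20+32 = 52 ≤ 110
    worker-2: 52+32 = 84 ≤ 90
Round 2 — edge-2 crashes.
  edge-2 sheds 94 req/s to app-a, search-2, worker-1: 31 each (1 lost).
    app-a: 120+31 = 151 > 150
    search-2: 82+31 = 113 > 100
    worker-1: 52+31 = 83 ≤ 110
Round 3 — app-a, search-2 crash.
  app-a sheds 151 req/s: no online neighbours, lost.
  search-2 sheds 113 req/s to edge-1, queue-2: 56 each (1 lost).
    edge-1: 132+56 = 188 > 150
    queue-2: 60+56 = 116 > 100
Round 4 — edge-1, queue-2 crash.
  edge-1 sheds 188 req/s to cache-1, lb-2, worker-1: 62 each (2 lost).
    cache-1: 62+62 = 124 > 80
    lb-2: 132+62 = 194 > 150
    worker-1: 83+62 = 145 > 110
  queue-2 sheds 116 req/s to cache-1, lb-2, worker-2: 38 each (2 lost).
    cache-1: 124+38 = 162 > 80
    lb-2: 194+38 = 232 > 150
    worker-2: 84+38 = 122 > 90
Round 5 — cache-1, lb-2, worker-1, worker-2 crash.
  cache-1 sheds 162 req/s: no online neighbours, lost.
  lb-2 sheds 232 req/s: no online neighbours, lost.
  worker-1 sheds 145 req/s: no online neighbours, lost.
  worker-2 sheds 122 req/s: no online neighbours, lost.
No further crashes.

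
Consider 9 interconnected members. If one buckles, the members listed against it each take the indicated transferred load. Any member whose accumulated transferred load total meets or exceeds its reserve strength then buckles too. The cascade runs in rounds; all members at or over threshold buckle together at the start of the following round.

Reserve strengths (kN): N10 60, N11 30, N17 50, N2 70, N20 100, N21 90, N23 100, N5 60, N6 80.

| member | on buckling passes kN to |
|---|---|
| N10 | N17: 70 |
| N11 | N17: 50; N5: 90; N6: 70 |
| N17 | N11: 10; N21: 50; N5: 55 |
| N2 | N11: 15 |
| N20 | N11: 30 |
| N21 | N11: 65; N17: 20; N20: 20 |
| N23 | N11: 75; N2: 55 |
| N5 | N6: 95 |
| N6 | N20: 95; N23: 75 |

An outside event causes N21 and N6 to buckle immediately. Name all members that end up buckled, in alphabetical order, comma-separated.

N11, N17, N20, N21, N5, N6

Round 1 — N21, N6 buckle (initial).
  N11: +65 → 65 ≥ 30
  N17: +20 → 20 < 50
  N20: +20+95 → 115 ≥ 100
  N23: +75 → 75 < 100
Round 2 — N11, N20 buckle.
  N17: +50 → 70 ≥ 50
  N5: +90 → 90 ≥ 60
Round 3 — N17, N5 buckle.
No further bucklings.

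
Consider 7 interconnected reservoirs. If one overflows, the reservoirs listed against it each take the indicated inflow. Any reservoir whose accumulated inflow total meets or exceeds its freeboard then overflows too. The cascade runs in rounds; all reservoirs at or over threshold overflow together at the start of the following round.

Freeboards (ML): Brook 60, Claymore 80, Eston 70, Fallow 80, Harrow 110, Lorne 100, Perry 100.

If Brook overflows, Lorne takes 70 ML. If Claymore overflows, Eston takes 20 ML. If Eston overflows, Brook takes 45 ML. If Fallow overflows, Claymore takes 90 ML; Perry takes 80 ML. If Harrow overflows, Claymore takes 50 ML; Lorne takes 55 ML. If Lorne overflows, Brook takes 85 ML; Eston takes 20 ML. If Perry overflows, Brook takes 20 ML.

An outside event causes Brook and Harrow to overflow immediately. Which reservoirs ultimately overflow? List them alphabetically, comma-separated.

Round 1 — Brook, Harrow overflow (initial).
  Claymore: +50 → 50 < 80
  Lorne: +70+55 → 125 ≥ 100
Round 2 — Lorne overflows.
  Eston: +20 → 20 < 70
No further overflows.

Brook, Harrow, Lorne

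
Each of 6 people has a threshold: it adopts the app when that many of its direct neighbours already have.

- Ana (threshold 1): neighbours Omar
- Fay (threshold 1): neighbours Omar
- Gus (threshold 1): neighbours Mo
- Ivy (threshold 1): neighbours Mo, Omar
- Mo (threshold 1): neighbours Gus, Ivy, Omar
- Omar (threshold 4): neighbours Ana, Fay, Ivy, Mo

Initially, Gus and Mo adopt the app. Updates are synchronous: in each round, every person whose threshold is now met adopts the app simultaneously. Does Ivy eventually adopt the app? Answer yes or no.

yes

Round 1 — Gus, Mo adopt the app (initial).
Round 2 — checking thresholds:
  Ivy: 1 of 2 neighbours ≥ 1, adopts the app.
  Omar: 1 of 4 neighbours < 4, below threshold.
Round 3 — no new adoptions; cascade stops.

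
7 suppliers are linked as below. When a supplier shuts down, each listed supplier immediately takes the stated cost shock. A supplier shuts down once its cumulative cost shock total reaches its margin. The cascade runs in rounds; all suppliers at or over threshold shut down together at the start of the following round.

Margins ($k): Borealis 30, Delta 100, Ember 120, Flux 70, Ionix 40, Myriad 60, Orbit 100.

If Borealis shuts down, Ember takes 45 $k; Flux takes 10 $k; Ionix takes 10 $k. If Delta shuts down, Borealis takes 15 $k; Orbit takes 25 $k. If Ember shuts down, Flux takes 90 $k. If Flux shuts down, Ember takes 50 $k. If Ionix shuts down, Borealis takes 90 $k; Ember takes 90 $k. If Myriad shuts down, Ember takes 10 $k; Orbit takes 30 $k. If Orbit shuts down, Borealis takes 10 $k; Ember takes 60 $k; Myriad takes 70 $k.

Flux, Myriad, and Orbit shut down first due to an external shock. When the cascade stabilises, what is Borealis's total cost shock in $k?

Round 1 — Flux, Myriad, Orbit shut down (initial).
  Borealis: +10 → 10 < 30
  Ember: +50+10+60 → 120 ≥ 120
Round 2 — Ember shuts down.
No further shutdowns.

10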